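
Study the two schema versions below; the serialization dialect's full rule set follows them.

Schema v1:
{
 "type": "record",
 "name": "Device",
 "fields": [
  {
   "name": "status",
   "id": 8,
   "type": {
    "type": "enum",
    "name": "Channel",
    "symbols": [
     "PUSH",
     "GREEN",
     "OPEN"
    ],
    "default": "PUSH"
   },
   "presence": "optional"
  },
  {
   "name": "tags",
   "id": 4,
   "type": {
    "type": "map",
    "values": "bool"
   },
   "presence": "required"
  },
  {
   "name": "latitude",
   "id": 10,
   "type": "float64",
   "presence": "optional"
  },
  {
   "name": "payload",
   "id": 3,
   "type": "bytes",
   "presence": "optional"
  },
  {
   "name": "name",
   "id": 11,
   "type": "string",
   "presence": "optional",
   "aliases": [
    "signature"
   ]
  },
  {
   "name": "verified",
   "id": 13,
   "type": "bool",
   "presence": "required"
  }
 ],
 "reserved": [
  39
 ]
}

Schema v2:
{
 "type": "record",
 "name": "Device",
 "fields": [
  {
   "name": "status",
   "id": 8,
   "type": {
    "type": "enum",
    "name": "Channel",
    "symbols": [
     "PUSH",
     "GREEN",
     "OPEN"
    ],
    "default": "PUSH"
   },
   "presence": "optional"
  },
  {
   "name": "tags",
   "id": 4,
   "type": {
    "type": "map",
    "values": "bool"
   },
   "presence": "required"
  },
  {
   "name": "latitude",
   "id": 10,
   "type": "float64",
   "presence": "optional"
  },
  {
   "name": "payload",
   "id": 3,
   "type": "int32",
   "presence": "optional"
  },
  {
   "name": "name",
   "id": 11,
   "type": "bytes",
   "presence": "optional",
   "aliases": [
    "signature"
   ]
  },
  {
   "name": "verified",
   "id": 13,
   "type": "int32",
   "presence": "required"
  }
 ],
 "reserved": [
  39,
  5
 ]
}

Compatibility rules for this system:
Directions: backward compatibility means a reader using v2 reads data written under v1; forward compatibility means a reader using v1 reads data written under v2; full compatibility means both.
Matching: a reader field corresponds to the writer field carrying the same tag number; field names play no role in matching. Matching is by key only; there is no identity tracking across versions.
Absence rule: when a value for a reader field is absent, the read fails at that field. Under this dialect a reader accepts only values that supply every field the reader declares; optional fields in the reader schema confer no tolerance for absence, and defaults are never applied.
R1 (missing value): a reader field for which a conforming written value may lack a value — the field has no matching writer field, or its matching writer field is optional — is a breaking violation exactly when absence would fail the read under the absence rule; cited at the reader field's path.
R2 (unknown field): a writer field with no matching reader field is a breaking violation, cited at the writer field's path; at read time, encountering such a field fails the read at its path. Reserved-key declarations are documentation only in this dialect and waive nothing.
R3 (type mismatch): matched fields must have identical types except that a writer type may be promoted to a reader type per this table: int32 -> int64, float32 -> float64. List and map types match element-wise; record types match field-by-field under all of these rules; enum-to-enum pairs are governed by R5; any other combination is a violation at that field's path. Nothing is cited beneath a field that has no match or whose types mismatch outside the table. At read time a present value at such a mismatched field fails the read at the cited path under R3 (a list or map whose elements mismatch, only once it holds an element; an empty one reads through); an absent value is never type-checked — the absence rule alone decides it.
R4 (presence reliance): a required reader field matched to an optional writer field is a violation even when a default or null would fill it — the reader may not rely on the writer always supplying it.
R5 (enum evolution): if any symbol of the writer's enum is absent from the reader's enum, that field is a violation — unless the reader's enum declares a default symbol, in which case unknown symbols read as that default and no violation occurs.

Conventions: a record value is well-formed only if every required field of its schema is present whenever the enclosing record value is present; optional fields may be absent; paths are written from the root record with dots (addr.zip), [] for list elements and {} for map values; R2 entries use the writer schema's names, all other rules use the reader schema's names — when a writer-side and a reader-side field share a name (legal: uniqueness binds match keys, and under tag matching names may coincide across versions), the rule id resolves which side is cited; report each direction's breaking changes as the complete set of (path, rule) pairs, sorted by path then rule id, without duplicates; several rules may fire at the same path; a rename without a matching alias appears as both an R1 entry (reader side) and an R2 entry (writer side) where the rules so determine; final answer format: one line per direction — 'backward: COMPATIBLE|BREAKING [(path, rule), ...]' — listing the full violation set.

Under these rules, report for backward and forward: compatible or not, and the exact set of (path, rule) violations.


backward: BREAKING [(latitude, R1), (name, R1), (name, R3), (payload, R1), (payload, R3), (status, R1), (verified, R3)]; forward: BREAKING [(latitude, R1), (name, R1), (name, R3), (payload, R1), (payload, R3), (status, R1), (verified, R3)]

in Device below, arrows point writer -> reader
backward pass over Device, reader schema v2, writer schema v1:
  status <- status (Channel -> Channel, writer optional)
  tags <- tags (map<string, bool> -> map<string, bool>, writer required)
  latitude <- latitude (float64 -> float64, writer optional)
  payload <- payload (bytes -> int32, writer optional)
  name <- name (string -> bytes, writer optional)
  verified <- verified (bool -> int32, writer required)
  breaking: (latitude, R1)
  breaking: (name, R1)
  breaking: (name, R3)
  breaking: (payload, R1)
  breaking: (payload, R3)
  breaking: (status, R1)
  breaking: (verified, R3)
  backward on Device therefore BREAKING (7)
forward pass over Device, reader schema v1, writer schema v2:
  status <- status (Channel -> Channel, writer optional)
  tags <- tags (map<string, bool> -> map<string, bool>, writer required)
  latitude <- latitude (float64 -> float64, writer optional)
  payload <- payload (int32 -> bytes, writer optional)
  name <- name (bytes -> string, writer optional)
  verified <- verified (int32 -> bool, writer required)
  breaking: (latitude, R1)
  breaking: (name, R1)
  breaking: (name, R3)
  breaking: (payload, R1)
  breaking: (payload, R3)
  breaking: (status, R1)
  breaking: (verified, R3)
  forward on Device therefore BREAKING (7)


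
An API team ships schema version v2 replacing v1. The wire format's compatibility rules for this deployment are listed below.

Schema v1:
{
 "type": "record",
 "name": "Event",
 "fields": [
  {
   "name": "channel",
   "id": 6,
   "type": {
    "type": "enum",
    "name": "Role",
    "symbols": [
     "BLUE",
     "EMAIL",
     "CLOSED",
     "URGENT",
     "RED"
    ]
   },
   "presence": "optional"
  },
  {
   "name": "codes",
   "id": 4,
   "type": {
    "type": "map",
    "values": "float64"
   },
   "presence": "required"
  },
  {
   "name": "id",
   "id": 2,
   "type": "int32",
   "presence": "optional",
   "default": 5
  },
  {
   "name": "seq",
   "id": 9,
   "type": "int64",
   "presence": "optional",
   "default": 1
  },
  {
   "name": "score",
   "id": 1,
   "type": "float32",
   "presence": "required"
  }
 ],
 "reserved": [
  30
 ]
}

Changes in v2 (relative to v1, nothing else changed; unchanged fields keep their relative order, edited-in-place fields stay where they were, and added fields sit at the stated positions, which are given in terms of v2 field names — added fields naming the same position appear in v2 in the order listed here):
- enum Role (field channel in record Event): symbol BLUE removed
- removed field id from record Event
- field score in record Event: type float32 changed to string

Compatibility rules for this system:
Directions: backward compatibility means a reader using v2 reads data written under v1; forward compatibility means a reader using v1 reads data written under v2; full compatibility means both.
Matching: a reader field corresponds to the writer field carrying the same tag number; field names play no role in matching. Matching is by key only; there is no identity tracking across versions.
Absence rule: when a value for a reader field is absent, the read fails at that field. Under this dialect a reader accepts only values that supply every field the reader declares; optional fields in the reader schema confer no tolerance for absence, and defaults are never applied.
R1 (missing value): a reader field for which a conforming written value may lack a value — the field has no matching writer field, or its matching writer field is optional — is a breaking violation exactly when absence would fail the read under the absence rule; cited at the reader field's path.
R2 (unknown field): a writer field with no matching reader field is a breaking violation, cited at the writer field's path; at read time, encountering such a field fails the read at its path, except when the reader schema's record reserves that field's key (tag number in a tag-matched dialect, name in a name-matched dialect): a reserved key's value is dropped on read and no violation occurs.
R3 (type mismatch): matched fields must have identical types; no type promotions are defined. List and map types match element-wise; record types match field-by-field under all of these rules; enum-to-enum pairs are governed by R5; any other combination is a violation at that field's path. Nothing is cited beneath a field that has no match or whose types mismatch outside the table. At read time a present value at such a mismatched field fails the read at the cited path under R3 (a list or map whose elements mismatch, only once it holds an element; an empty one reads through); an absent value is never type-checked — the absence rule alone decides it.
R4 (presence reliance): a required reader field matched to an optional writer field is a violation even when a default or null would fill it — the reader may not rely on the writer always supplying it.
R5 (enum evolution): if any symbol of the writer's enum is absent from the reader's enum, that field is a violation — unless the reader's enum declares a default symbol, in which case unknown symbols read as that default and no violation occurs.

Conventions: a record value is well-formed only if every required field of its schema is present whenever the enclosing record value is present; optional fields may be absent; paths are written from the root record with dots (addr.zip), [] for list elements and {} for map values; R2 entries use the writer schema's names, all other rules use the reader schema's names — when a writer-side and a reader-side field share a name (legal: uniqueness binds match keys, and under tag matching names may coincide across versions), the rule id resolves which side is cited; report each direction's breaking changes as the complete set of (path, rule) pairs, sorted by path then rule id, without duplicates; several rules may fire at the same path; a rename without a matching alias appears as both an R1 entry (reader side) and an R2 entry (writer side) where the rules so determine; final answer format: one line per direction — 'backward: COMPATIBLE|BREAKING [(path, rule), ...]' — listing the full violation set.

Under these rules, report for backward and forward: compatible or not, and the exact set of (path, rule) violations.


backward: BREAKING [(channel, R1), (channel, R5), (id, R2), (score, R3), (seq, R1)]; forward: BREAKING [(channel, R1), (id, R1), (score, R3), (seq, R1)]

in Event below, arrows point writer -> reader
backward analysis of Event with v2 as reader and v1 as writer:
  channel: Role -> Role, writer optional; from channel
  codes: map<string, float64> -> map<string, float64>, writer required; from codes
  seq: int64 -> int64, writer optional; from seq
  score: float32 -> string, writer required; from score
  writer field id has no reader counterpart
  breaking: (channel, R1)
  breaking: (channel, R5)
  breaking: (id, R2)
  breaking: (score, R3)
  breaking: (seq, R1)
  backward on Event therefore BREAKING (5)
forward analysis of Event with v1 as reader and v2 as writer:
  channel: Role -> Role, writer optional; from channel
  codes: map<string, float64> -> map<string, float64>, writer required; from codes
  id: no writer-side match
  seq: int64 -> int64, writer optional; from seq
  score: string -> float32, writer required; from score
  breaking: (channel, R1)
  breaking: (id, R1)
  breaking: (score, R3)
  breaking: (seq, R1)
  forward on Event therefore BREAKING (4)


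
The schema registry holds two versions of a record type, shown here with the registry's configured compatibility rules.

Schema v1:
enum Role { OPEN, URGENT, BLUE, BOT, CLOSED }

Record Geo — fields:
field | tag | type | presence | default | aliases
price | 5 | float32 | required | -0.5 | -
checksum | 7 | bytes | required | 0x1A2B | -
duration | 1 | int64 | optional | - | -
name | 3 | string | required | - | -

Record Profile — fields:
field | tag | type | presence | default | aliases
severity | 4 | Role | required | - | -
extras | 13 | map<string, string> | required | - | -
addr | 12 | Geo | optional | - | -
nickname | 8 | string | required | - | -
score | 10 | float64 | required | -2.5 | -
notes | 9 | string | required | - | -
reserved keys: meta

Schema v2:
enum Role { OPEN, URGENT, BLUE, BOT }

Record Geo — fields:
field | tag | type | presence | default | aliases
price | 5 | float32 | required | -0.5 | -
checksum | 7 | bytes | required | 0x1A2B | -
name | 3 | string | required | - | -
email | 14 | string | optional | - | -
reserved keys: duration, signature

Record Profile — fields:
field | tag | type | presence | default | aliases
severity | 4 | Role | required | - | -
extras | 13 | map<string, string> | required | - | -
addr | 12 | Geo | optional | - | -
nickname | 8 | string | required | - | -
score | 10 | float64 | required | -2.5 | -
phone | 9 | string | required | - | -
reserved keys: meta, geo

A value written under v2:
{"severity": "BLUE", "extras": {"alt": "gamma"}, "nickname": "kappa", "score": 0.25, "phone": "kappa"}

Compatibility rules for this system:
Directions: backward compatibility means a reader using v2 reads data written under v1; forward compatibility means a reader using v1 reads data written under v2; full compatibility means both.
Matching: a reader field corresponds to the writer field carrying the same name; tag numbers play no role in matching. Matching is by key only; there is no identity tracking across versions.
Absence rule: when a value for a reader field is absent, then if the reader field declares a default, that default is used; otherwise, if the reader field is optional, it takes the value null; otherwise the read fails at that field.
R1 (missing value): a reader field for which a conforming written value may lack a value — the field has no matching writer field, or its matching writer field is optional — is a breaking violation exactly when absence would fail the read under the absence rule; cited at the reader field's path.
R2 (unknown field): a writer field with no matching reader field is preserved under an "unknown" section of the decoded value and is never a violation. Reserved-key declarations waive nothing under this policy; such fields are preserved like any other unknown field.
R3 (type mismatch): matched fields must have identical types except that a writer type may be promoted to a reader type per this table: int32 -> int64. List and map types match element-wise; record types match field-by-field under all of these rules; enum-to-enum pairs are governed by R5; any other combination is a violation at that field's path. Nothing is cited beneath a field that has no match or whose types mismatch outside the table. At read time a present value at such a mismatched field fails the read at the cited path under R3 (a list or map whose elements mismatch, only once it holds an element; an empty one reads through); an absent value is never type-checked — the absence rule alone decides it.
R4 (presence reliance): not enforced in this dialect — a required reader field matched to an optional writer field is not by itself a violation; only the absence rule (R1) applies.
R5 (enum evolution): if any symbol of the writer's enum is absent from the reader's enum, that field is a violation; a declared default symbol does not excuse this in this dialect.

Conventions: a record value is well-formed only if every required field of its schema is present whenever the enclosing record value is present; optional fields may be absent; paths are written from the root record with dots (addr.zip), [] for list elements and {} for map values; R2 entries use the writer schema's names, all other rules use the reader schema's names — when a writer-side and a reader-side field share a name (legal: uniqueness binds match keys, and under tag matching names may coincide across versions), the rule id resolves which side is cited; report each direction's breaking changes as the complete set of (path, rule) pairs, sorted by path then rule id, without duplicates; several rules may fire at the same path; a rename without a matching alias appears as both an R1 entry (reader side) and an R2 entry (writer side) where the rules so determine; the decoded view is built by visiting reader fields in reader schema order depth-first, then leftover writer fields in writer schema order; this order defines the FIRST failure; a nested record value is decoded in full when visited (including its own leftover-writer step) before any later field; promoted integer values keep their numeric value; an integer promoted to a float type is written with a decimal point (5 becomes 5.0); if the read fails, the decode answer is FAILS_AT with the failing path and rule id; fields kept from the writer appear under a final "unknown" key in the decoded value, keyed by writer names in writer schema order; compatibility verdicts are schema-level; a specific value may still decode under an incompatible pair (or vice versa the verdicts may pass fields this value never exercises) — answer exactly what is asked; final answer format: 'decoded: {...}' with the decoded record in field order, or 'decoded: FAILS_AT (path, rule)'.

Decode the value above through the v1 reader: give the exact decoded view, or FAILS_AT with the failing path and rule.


decoded: FAILS_AT (notes, R1)

arrows below run writer -> reader for Profile
decoding the Profile value with the v1 reader:
  severity := "BLUE"
  extras := {"alt": "gamma"}
  addr := null (absent, optional -> null)
  nickname := "kappa"
  score := 0.25
  read fails at notes under R1 (no fill)
  => FAILS_AT (notes, R1)
ruling out the remaining Profile differences:
  removed field duration from record Geo (its key "duration" joins the reserved list) -> no rule fires on it and the decoded Profile view is identical with or without it
  added field email to record Geo: optional string, tag 14 (in v2 it sits last) -> no rule fires on it and the decoded Profile view is identical with or without it
  enum Role (field severity in record Profile): symbol CLOSED removed -> schema-level compatibility only; this Profile value's decode is unchanged


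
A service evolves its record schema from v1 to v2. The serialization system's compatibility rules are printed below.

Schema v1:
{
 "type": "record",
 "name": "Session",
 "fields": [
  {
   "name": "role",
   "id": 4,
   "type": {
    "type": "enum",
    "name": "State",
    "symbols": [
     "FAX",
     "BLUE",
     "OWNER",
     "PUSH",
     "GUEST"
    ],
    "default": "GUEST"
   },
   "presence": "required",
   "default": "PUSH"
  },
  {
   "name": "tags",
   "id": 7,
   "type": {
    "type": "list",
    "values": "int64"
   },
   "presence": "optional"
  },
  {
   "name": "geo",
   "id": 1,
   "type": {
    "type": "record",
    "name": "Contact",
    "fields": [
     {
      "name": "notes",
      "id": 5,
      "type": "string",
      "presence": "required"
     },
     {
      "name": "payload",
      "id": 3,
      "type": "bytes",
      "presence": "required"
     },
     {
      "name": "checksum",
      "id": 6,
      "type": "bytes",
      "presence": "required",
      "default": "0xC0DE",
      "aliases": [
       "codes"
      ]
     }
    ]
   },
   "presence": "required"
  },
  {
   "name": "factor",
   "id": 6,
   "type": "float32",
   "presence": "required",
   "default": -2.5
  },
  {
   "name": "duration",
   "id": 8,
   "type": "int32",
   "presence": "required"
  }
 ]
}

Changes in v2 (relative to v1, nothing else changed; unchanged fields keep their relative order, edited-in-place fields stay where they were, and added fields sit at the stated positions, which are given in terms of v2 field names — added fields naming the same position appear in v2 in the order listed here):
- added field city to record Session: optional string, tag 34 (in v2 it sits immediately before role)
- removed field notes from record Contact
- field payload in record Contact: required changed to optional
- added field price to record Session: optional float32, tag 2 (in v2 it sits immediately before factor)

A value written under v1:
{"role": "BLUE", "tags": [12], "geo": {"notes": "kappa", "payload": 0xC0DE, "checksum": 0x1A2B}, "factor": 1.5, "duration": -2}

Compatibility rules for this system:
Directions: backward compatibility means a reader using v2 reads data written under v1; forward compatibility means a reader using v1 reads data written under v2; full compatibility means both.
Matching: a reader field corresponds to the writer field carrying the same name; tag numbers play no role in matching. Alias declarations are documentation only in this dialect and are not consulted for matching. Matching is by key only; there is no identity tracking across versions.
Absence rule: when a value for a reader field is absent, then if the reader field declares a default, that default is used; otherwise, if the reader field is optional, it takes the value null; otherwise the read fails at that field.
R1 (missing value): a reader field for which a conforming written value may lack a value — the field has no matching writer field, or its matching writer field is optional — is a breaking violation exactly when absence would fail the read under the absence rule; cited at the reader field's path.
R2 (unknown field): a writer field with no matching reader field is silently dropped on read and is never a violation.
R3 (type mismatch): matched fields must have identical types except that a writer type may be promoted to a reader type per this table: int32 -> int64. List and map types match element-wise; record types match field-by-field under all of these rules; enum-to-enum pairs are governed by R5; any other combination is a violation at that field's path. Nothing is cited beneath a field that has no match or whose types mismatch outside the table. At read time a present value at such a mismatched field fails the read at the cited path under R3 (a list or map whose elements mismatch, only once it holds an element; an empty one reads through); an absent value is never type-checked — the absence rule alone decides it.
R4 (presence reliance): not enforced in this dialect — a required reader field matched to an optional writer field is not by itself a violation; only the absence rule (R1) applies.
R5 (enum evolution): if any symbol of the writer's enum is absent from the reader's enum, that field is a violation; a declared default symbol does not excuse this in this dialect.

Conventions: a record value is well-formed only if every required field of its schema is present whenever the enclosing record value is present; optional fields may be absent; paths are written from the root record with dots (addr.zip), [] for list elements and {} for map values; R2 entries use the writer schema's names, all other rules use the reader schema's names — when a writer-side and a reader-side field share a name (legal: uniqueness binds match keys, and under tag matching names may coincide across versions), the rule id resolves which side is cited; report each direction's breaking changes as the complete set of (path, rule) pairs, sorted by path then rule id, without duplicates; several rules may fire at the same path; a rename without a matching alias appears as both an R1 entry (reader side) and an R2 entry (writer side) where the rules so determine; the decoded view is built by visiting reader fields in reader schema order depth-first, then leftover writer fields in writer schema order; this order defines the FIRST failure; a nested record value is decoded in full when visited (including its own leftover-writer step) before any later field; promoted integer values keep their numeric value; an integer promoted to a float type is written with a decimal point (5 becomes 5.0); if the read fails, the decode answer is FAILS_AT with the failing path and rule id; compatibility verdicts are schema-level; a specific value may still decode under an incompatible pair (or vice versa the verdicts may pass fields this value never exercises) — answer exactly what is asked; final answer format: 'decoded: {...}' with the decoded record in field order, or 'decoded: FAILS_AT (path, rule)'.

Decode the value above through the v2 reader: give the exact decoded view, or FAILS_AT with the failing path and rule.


arrows below run writer -> reader for Session
migrating the Session value to v2:
  city := null (missing; optional => null)
  role := "BLUE"
  tags := [12]
  geo.payload := 0xC0DE
  geo.checksum := 0x1A2B
  writer geo.notes: no reader field; dropped
  price := null (missing; optional => null)
  factor := 1.5
  duration := -2
  => decoded: {"city": null, "role": "BLUE", "tags": [12], "geo": {"payload": 0xC0DE, "checksum": 0x1A2B}, "price": null, "factor": 1.5, "duration": -2}
the other Session changes do not affect what is asked:
  field payload in record Contact: required changed to optional -> affects the rule determinations only; this particular Session value decodes identically

decoded: {"city": null, "role": "BLUE", "tags": [12], "geo": {"payload": 0xC0DE, "checksum": 0x1A2B}, "price": null, "factor": 1.5, "duration": -2}


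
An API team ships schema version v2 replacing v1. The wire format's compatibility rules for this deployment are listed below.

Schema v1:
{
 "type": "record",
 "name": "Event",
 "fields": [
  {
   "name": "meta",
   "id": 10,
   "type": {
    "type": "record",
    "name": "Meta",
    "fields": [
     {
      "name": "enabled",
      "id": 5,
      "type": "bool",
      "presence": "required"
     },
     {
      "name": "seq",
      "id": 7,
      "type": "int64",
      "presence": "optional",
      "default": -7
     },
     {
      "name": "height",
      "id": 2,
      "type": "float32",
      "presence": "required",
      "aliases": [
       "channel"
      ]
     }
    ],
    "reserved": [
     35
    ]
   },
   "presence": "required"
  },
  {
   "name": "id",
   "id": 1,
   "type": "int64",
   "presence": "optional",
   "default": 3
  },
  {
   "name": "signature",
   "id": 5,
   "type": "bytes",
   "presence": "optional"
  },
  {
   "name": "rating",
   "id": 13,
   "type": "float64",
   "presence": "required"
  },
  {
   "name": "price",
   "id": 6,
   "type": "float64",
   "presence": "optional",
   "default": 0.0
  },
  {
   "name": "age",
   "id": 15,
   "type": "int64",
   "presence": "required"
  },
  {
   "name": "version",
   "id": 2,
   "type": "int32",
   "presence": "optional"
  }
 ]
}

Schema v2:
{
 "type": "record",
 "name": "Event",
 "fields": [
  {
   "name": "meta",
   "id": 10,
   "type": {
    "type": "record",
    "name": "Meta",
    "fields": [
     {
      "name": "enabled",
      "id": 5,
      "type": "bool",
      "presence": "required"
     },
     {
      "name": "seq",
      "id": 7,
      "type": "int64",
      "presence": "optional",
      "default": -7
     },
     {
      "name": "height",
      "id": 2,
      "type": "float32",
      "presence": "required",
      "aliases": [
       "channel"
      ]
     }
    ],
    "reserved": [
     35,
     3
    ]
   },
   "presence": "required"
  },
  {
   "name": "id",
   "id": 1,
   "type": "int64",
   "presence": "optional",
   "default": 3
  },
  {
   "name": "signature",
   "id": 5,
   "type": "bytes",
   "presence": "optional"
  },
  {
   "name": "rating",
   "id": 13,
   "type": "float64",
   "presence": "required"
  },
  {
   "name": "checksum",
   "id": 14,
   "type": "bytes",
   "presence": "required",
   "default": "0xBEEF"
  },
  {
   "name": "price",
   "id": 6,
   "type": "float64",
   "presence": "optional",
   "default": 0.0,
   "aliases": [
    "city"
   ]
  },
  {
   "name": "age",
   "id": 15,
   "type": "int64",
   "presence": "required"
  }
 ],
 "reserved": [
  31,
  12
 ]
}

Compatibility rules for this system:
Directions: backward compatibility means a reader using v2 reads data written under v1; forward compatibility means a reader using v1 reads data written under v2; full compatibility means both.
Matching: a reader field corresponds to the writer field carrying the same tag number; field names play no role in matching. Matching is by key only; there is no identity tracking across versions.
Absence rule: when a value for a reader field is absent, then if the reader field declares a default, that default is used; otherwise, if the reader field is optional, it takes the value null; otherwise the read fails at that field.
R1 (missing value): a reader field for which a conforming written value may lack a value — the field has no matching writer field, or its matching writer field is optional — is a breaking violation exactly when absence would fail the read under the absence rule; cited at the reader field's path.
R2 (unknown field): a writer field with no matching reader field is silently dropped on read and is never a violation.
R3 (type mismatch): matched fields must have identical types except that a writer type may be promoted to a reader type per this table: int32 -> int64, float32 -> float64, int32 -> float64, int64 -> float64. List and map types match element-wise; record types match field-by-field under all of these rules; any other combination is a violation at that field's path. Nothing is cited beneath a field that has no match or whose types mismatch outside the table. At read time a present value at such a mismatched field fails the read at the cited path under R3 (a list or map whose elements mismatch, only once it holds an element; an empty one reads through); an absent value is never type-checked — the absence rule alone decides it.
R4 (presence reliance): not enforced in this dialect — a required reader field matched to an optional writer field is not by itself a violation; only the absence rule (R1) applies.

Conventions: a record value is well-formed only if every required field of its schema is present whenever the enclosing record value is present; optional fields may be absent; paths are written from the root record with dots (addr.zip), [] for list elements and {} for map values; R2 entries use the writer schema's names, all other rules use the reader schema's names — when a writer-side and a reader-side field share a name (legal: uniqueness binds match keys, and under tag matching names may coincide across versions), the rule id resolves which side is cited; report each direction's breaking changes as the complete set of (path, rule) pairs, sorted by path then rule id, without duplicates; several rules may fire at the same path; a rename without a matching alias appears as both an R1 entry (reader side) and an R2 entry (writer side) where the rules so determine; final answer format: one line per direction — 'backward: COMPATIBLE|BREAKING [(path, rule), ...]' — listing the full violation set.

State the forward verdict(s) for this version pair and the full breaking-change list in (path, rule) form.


in Event below, arrows point writer -> reader
forward analysis of Event with v1 as reader and v2 as writer:
  writer required, Meta -> Meta: reader meta maps from writer meta
  writer optional, int64 -> int64: reader id maps from writer id
  writer optional, bytes -> bytes: reader signature maps from writer signature
  writer required, float64 -> float64: reader rating maps from writer rating
  writer optional, float64 -> float64: reader price maps from writer price
  writer required, int64 -> int64: reader age maps from writer age
  version: no writer-side match
  leftover writer field: checksum
  writer required, bool -> bool: reader meta.enabled maps from writer meta.enabled
  writer optional, int64 -> int64: reader meta.seq maps from writer meta.seq
  writer required, float32 -> float32: reader meta.height maps from writer meta.height
  => forward verdict for Event: COMPATIBLE, no violations
checking off the Event differences that do not matter here:
  removed field version from record Event -> no rule fires on it in Event's dialect; the asked verdict holds
  added field checksum to record Event: required bytes, tag 14, default 0xBEEF (in v2 it sits immediately before price) -> no rule fires on it in Event's dialect; the asked verdict holds

forward: COMPATIBLE []


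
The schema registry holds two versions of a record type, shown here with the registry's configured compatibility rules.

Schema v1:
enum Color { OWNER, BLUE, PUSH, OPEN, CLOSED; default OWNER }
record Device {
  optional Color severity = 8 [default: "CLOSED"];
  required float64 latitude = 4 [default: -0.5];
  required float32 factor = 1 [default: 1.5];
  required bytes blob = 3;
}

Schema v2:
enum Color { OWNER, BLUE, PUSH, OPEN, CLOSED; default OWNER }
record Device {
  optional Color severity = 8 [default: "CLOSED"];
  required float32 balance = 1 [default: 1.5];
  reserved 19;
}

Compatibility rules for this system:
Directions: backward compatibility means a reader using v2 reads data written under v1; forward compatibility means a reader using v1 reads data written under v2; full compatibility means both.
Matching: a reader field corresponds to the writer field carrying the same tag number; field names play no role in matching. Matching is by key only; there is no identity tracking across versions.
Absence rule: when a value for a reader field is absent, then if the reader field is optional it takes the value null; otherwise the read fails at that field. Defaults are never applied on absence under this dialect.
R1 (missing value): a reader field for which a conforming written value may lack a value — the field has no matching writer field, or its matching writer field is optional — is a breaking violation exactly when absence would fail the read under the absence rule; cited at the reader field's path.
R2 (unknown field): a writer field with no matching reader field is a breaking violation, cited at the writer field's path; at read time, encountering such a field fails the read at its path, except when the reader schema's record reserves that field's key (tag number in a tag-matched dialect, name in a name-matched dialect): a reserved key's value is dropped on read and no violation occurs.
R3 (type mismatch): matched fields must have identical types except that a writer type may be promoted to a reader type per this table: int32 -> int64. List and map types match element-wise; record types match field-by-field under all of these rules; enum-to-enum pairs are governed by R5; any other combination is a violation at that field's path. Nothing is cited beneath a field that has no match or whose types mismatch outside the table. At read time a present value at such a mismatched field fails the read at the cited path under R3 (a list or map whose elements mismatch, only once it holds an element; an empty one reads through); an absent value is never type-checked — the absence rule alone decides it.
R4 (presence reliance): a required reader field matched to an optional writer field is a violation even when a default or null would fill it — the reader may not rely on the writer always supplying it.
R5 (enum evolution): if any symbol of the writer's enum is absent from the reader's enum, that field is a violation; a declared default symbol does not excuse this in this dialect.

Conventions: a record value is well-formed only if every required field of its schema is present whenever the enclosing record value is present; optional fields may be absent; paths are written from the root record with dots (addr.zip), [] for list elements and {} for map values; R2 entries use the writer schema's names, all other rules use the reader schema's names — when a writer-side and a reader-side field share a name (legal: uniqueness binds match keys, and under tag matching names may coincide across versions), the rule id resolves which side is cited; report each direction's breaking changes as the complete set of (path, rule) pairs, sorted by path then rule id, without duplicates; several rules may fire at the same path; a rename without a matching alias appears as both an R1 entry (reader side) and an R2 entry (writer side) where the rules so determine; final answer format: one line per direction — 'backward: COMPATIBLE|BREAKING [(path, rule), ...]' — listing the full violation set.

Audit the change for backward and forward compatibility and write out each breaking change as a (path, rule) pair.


each type pair in Device: writer, then reader
backward pass over Device, reader schema v2, writer schema v1:
  severity <- severity (Color -> Color, writer optional)
  balance <- factor (float32 -> float32, writer required)
  writer field latitude has no reader counterpart
  writer field blob has no reader counterpart
  violation R2 at blob
  violation R2 at latitude
  => backward verdict for Device: BREAKING, 2 violation(s)
forward pass over Device, reader schema v1, writer schema v2:
  severity <- severity (Color -> Color, writer optional)
  latitude has no writer counterpart
  factor <- balance (float32 -> float32, writer required)
  blob has no writer counterpart
  violation R1 at blob
  violation R1 at latitude
  => forward verdict for Device: BREAKING, 2 violation(s)

backward: BREAKING [(blob, R2), (latitude, R2)]; forward: BREAKING [(blob, R1), (latitude, R1)]


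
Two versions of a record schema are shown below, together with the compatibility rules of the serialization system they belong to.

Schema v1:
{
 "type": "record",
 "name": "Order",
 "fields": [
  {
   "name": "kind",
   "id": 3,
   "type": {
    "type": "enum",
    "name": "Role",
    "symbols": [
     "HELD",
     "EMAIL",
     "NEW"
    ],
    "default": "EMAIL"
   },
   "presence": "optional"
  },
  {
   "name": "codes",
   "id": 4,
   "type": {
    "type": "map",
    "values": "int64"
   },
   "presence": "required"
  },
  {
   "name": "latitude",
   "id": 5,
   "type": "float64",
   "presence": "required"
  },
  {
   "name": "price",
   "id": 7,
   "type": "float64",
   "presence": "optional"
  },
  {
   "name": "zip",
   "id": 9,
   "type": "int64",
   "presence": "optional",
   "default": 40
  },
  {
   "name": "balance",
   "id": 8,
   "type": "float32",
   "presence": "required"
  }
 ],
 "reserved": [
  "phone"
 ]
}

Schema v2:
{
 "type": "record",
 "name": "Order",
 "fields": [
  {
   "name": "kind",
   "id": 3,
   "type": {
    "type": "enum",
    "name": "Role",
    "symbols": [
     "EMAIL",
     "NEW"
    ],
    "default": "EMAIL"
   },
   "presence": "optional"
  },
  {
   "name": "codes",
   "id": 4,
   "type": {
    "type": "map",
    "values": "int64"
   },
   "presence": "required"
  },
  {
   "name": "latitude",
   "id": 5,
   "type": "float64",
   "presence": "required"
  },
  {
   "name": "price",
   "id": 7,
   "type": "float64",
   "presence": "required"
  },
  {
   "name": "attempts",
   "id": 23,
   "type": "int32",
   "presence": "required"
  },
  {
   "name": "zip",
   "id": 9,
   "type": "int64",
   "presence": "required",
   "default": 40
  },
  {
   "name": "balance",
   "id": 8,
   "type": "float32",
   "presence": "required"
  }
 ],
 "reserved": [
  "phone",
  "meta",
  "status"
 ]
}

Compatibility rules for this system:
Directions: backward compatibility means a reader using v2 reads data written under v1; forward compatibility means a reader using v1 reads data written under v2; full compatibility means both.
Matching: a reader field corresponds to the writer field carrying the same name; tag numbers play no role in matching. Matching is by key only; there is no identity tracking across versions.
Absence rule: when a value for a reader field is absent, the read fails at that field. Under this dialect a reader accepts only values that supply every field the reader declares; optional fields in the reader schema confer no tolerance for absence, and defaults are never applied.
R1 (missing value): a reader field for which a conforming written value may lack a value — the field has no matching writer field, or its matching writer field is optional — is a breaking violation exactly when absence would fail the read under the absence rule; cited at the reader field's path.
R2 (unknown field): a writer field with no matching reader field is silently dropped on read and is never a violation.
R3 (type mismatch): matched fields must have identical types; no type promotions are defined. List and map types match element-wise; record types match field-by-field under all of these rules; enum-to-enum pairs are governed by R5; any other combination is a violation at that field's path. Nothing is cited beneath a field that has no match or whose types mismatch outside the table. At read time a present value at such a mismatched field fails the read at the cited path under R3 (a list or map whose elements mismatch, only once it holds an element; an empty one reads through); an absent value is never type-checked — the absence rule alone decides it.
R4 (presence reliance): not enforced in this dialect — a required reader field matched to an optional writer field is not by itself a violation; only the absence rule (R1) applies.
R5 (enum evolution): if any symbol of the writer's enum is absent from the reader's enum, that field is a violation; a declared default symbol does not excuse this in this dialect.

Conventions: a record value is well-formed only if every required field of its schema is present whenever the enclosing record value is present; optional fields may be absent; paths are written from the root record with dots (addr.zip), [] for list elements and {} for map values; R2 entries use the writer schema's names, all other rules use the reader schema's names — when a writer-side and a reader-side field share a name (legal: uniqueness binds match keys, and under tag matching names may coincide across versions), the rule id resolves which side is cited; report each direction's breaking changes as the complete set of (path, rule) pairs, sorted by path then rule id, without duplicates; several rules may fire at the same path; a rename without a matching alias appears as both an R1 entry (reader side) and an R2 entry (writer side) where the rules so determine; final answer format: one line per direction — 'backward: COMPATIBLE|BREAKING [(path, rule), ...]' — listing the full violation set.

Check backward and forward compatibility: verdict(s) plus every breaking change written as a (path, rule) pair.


backward: BREAKING [(attempts, R1), (kind, R1), (kind, R5), (price, R1), (zip, R1)]; forward: BREAKING [(kind, R1)]

each type pair in Order: writer, then reader
backward for Order (reader v2, writer v1):
  Role -> Role, writer optional: kind aligns to kind
  map<string, int64> -> map<string, int64>, writer required: codes aligns to codes
  float64 -> float64, writer required: latitude aligns to latitude
  float64 -> float64, writer optional: price aligns to price
  attempts has no writer counterpart
  int64 -> int64, writer optional: zip aligns to zip
  float32 -> float32, writer required: balance aligns to balance
  breaking: (attempts, R1)
  breaking: (kind, R1)
  breaking: (kind, R5)
  breaking: (price, R1)
  breaking: (zip, R1)
  backward on Order therefore BREAKING (5)
forward for Order (reader v1, writer v2):
  Role -> Role, writer optional: kind aligns to kind
  map<string, int64> -> map<string, int64>, writer required: codes aligns to codes
  float64 -> float64, writer required: latitude aligns to latitude
  float64 -> float64, writer required: price aligns to price
  int64 -> int64, writer required: zip aligns to zip
  float32 -> float32, writer required: balance aligns to balance
  leftover writer field: attempts
  breaking: (kind, R1)
  forward on Order therefore BREAKING (1)
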